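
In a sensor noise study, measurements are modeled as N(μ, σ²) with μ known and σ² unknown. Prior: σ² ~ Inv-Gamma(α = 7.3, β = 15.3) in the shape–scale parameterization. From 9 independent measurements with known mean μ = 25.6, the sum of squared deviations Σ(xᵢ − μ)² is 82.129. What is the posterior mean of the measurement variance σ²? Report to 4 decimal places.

5.2189

With known mean μ and an Inverse-Gamma(α, β) prior on σ², the Normal likelihood is conjugate: posterior is Inv-Gamma(α + n/2, β + Σ(xᵢ−μ)²/2).
Posterior: Inv-Gamma(7.3 + 9/2, 15.3 + 82.129/2) = Inv-Gamma(11.80, 56.3645).
E[σ²|data] = β/(α−1) = 56.3645/10.80 = 5.2189.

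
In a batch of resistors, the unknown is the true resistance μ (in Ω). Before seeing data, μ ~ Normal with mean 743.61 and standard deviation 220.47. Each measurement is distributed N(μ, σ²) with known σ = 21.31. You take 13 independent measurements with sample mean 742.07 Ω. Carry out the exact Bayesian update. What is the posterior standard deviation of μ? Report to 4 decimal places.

5.9082

For Normal data with known variance σ², a Normal(μ₀, σ₀²) prior on μ is conjugate. Posterior precision = 1/σ₀² + n/σ²; posterior mean is the precision-weighted average of μ₀ and x̄.
σ₀² = 220.47² = 48607.0209, σ² = 21.31² = 454.1161; σ² + n·σ₀² = 454.1161 + 13·48607.0209 = 632345.3878.
Posterior precision = 1/σ₀² + n/σ² = 1/48607.0209 + 13/454.1161 = (σ² + n·σ₀²)/(σ₀²σ²) = 632345.3878/(48607.0209·454.1161); posterior variance σₙ² = σ₀²σ²/(σ² + n·σ₀²) = 48607.0209·454.1161/632345.3878 = 34.906921.
Posterior SD = √σₙ² = √(48607.0209·454.1161/632345.3878) = 5.9082.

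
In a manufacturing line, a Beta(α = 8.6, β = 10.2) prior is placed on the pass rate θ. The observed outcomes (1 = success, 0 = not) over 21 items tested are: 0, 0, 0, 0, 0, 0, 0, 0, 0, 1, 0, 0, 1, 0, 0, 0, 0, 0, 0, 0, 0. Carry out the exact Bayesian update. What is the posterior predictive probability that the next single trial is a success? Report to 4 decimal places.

0.2663

The Beta prior is conjugate to a Binomial/Bernoulli likelihood; the update adds successes to α and failures to β.
Posterior: Beta(α+k, β+n−k) = Beta(8.6+2, 10.2+19) = Beta(10.6, 29.2).
For a single future Bernoulli trial, P(success | data) = α/(α+β) = 0.2663.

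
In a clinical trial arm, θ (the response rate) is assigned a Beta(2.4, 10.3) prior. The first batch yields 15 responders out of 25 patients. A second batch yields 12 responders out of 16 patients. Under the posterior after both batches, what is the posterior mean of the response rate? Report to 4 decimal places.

0.5475

The Beta prior is conjugate to a Binomial/Bernoulli likelihood; the update adds successes to α and failures to β.
After batch 1: Beta(2.4+15, 10.3+10) = Beta(17.4, 20.3).
After batch 2: Beta(17.4+12, 20.3+4) = Beta(29.4, 24.3).
Posterior mean = α/(α+β) = 29.4/53.7 = 0.5475.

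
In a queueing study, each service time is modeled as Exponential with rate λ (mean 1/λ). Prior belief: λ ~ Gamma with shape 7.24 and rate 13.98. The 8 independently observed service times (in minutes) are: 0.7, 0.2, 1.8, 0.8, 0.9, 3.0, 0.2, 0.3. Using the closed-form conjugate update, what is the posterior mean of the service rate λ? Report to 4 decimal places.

0.6965

With a Gamma(shape α, rate β) prior on the exponential rate λ, the posterior after n observations with total T = Σxᵢ is Gamma(α+n, β+T).
Sum of observations T = 7.9 minutes; n = 8.
Posterior: Gamma(7.24+8, 13.98+7.9) = Gamma(15.24, 21.88).
Posterior mean of λ = α/β = 15.24/21.88 = 0.6965.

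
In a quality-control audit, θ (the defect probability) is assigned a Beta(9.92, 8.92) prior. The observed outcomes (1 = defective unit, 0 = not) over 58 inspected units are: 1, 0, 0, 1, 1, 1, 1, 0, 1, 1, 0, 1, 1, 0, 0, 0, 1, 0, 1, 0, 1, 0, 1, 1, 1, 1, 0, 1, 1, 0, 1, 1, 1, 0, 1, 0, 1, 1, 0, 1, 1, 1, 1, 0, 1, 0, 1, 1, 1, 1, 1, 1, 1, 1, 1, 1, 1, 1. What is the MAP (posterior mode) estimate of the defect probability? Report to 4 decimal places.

0.6670

The Beta prior is conjugate to a Binomial/Bernoulli likelihood; the update adds successes to α and failures to β.
Posterior: Beta(α+k, β+n−k) = Beta(9.92+41, 8.92+17) = Beta(50.92, 25.92).
Mode of Beta(a,b) for a,b>1 is (a−1)/(a+b−2) = 49.92/74.84 = 0.6670.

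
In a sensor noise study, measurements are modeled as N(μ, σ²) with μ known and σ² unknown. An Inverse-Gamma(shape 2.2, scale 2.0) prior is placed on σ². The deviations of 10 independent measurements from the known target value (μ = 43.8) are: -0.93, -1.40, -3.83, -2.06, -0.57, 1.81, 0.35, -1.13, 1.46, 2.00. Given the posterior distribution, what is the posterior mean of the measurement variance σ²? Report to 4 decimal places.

2.9733

With known mean μ and an Inverse-Gamma(α, β) prior on σ², the Normal likelihood is conjugate: posterior is Inv-Gamma(α + n/2, β + Σ(xᵢ−μ)²/2).
Σ(xᵢ−μ)² = (-0.93)² + (-1.40)² + (-3.83)² + (-2.06)² + (-0.57)² + (1.81)² + (0.35)² + (-1.13)² + (1.46)² + (2.00)² = 32.8694.
Posterior: Inv-Gamma(2.2 + 10/2, 2.0 + 32.8694/2) = Inv-Gamma(7.20, 18.43470).
E[σ²|data] = β/(α−1) = 18.43470/6.20 = 2.9733.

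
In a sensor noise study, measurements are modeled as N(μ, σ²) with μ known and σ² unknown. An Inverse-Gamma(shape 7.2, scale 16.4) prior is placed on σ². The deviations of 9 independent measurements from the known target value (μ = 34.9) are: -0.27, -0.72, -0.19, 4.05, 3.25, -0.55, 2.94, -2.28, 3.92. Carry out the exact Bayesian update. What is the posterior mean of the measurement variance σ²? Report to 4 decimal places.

4.2011

With known mean μ and an Inverse-Gamma(α, β) prior on σ², the Normal likelihood is conjugate: posterior is Inv-Gamma(α + n/2, β + Σ(xᵢ−μ)²/2).
Σ(xᵢ−μ)² = (-0.27)² + (-0.72)² + (-0.19)² + (4.05)² + (3.25)² + (-0.55)² + (2.94)² + (-2.28)² + (3.92)² = 57.1033.
Posterior: Inv-Gamma(7.2 + 9/2, 16.4 + 57.1033/2) = Inv-Gamma(11.70, 44.95165).
E[σ²|data] = β/(α−1) = 44.95165/10.70 = 4.2011.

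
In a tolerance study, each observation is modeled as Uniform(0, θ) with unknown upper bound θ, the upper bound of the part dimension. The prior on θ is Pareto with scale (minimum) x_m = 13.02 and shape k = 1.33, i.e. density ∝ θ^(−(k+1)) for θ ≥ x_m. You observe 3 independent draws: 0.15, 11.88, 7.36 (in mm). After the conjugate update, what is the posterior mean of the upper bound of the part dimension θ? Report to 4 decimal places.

A Pareto(scale x_m, shape k) prior on the upper bound θ of Uniform(0, θ) is conjugate: posterior is Pareto(max(x_m, max xᵢ), k + n).
Sample maximum = 11.88; prior scale x_m = 13.02 → posterior scale = max = 13.02.
Posterior shape = 1.33 + 3 = 4.33.
E[θ|data] = k·x_m/(k−1) = 4.33·13.02/3.33 = 16.9299.

16.9299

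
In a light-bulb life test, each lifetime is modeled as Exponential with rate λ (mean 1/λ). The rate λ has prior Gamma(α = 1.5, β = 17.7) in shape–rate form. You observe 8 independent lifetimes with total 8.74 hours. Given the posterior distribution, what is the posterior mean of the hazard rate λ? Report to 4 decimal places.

With a Gamma(shape α, rate β) prior on the exponential rate λ, the posterior after n observations with total T = Σxᵢ is Gamma(α+n, β+T).
Posterior: Gamma(1.5+8, 17.7+8.74) = Gamma(9.5, 26.44).
Posterior mean of λ = α/β = 9.5/26.44 = 0.3593.

0.3593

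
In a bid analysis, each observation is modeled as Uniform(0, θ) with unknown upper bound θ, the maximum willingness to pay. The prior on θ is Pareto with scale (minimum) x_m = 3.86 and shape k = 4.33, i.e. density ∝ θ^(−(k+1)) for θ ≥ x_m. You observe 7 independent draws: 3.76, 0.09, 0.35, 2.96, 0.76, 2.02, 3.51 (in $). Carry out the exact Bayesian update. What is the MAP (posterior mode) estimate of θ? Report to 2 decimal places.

3.86

A Pareto(scale x_m, shape k) prior on the upper bound θ of Uniform(0, θ) is conjugate: posterior is Pareto(max(x_m, max xᵢ), k + n).
Sample maximum = 3.76; prior scale x_m = 3.86 → posterior scale = max = 3.86.
Posterior shape = 4.33 + 7 = 11.33.
The Pareto density is decreasing on [x_m, ∞), so the mode is x_m = 3.86.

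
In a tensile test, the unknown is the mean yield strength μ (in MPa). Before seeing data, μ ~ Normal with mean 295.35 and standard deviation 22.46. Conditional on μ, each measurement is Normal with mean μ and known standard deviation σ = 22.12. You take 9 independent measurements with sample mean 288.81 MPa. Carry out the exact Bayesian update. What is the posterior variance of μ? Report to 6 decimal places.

49.076901

For Normal data with known variance σ², a Normal(μ₀, σ₀²) prior on μ is conjugate. Posterior precision = 1/σ₀² + n/σ²; posterior mean is the precision-weighted average of μ₀ and x̄.
σ₀² = 22.46² = 504.4516, σ² = 22.12² = 489.2944; σ² + n·σ₀² = 489.2944 + 9·504.4516 = 5029.3588.
Posterior precision = 1/σ₀² + n/σ² = 1/504.4516 + 9/489.2944 = (σ² + n·σ₀²)/(σ₀²σ²) = 5029.3588/(504.4516·489.2944); posterior variance σₙ² = σ₀²σ²/(σ² + n·σ₀²) = 504.4516·489.2944/5029.3588 = 49.076901.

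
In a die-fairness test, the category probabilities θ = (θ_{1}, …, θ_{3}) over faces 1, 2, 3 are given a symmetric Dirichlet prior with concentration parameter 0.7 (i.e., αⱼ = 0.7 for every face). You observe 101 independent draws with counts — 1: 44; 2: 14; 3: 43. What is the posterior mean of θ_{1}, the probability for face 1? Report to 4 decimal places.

0.4336

The Dirichlet prior is conjugate to the Multinomial likelihood: each posterior αⱼ = prior αⱼ + observed count nⱼ.
Posterior concentration: (44.7, 14.7, 43.7), total = 103.1.
E[θ_{1}|data] = α_{1}/Σα = 44.7/103.1 = 0.4336.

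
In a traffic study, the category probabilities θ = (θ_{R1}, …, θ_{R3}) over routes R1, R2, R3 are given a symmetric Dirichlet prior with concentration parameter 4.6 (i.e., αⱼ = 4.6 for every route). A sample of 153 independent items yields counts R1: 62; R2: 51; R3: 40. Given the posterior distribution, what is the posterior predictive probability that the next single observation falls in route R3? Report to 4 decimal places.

The Dirichlet prior is conjugate to the Multinomial likelihood: each posterior αⱼ = prior αⱼ + observed count nⱼ.
Posterior concentration: (66.6, 55.6, 44.6), total = 166.8.
P(next = R3 | data) = α_{R3}/Σα = 0.2674.

0.2674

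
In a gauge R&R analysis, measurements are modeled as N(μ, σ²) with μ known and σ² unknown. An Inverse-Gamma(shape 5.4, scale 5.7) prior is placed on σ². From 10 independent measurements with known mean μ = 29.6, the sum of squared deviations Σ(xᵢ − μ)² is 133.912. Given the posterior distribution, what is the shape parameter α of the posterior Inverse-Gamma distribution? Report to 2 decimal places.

10.40

With known mean μ and an Inverse-Gamma(α, β) prior on σ², the Normal likelihood is conjugate: posterior is Inv-Gamma(α + n/2, β + Σ(xᵢ−μ)²/2).
Posterior: Inv-Gamma(5.4 + 10/2, 5.7 + 133.912/2) = Inv-Gamma(10.40, 72.6560).
Posterior α = 10.40.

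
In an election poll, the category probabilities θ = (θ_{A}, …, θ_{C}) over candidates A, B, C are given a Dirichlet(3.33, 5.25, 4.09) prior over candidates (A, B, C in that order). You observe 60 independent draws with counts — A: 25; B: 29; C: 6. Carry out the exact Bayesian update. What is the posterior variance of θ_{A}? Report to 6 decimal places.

0.003229

The Dirichlet prior is conjugate to the Multinomial likelihood: each posterior αⱼ = prior αⱼ + observed count nⱼ.
Posterior concentration: (28.33, 34.25, 10.09), total = 72.67.
Var[θ_j] = α_j(Σα−α_j)/((Σα)²(Σα+1)) = 28.33·44.34/(72.67²·73.67) = 0.003229.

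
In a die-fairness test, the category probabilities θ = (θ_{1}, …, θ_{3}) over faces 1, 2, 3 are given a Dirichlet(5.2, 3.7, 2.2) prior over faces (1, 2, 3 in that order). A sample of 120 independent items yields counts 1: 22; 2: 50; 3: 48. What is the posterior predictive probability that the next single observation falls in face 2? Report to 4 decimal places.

0.4096

The Dirichlet prior is conjugate to the Multinomial likelihood: each posterior αⱼ = prior αⱼ + observed count nⱼ.
Posterior concentration: (27.2, 53.7, 50.2), total = 131.1.
P(next = 2 | data) = α_{2}/Σα = 0.4096.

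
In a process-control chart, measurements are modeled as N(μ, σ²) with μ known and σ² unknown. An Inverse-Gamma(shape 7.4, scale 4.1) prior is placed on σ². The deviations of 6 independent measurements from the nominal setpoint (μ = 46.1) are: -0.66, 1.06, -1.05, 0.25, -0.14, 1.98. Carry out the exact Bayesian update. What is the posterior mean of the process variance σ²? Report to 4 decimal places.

0.7906

With known mean μ and an Inverse-Gamma(α, β) prior on σ², the Normal likelihood is conjugate: posterior is Inv-Gamma(α + n/2, β + Σ(xᵢ−μ)²/2).
Σ(xᵢ−μ)² = (-0.66)² + (1.06)² + (-1.05)² + (0.25)² + (-0.14)² + (1.98)² = 6.6642.
Posterior: Inv-Gamma(7.4 + 6/2, 4.1 + 6.6642/2) = Inv-Gamma(10.40, 7.43210).
E[σ²|data] = β/(α−1) = 7.43210/9.40 = 0.7906.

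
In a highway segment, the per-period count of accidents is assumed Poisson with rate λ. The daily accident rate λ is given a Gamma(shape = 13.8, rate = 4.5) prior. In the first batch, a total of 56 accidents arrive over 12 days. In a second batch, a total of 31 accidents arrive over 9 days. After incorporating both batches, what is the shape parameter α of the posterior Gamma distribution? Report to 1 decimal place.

With a Gamma(shape α, rate β) prior, the Poisson likelihood is conjugate: the posterior is Gamma(α + ΣXᵢ, β + n).
After batch 1: Gamma(α+S, β+n) = Gamma(13.8+56, 4.5+12) = Gamma(69.8, 16.5).
After batch 2: Gamma(α+S, β+n) = Gamma(69.8+31, 16.5+9) = Gamma(100.8, 25.5).
Posterior α = 100.8.

100.8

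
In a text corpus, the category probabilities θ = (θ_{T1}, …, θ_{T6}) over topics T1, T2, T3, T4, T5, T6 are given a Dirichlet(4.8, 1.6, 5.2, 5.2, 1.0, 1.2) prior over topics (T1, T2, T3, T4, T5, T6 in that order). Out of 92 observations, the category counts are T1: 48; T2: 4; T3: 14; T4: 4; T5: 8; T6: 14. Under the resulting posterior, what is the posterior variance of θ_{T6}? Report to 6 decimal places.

0.001055

The Dirichlet prior is conjugate to the Multinomial likelihood: each posterior αⱼ = prior αⱼ + observed count nⱼ.
Posterior concentration: (52.8, 5.6, 19.2, 9.2, 9.0, 15.2), total = 111.0.
Var[θ_j] = α_j(Σα−α_j)/((Σα)²(Σα+1)) = 15.2·95.8/(111.0²·112.0) = 0.001055.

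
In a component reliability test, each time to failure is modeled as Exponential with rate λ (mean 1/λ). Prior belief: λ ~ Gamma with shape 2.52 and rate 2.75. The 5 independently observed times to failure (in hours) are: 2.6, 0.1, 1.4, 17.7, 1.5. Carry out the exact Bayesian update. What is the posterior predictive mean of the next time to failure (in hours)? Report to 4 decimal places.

3.9954

With a Gamma(shape α, rate β) prior on the exponential rate λ, the posterior after n observations with total T = Σxᵢ is Gamma(α+n, β+T).
Sum of observations T = 23.3 hours; n = 5.
Posterior: Gamma(2.52+5, 2.75+23.3) = Gamma(7.52, 26.05).
The predictive distribution for the next observation is Lomax; its mean is β/(α−1) = 26.05/6.52 = 3.9954.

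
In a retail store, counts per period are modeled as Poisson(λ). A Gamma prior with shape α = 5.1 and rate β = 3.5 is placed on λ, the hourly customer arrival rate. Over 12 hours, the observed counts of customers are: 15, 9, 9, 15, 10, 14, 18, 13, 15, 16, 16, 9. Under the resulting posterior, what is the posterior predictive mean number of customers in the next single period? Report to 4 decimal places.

10.5871

With a Gamma(shape α, rate β) prior, the Poisson likelihood is conjugate: the posterior is Gamma(α + ΣXᵢ, β + n).
Sum of counts S = 159 over n = 12 hours.
Posterior: Gamma(α+S, β+n) = Gamma(5.1+159, 3.5+12) = Gamma(164.1, 15.5).
The predictive distribution for one future period is NegBinom with mean α/β = 10.5871.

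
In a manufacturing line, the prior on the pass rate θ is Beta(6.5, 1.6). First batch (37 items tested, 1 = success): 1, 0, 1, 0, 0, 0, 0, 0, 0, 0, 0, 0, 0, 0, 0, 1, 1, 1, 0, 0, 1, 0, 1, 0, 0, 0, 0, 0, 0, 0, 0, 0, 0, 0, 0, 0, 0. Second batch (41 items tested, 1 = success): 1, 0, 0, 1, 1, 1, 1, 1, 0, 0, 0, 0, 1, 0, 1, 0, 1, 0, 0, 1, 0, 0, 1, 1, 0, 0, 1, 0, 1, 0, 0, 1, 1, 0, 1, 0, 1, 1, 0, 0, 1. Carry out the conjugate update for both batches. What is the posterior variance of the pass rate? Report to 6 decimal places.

The Beta prior is conjugate to a Binomial/Bernoulli likelihood; the update adds successes to α and failures to β.
After batch 1: Beta(6.5+7, 1.6+30) = Beta(13.5, 31.6).
After batch 2: Beta(13.5+20, 31.6+21) = Beta(33.5, 52.6).
Var = αβ/((α+β)²(α+β+1)) = 33.5·52.6/(86.1²·87.1) = 0.002729.

0.002729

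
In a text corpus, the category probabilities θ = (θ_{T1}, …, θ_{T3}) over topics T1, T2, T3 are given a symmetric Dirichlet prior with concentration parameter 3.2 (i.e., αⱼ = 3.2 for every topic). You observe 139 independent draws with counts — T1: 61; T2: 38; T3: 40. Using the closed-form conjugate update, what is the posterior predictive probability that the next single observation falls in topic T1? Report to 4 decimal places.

The Dirichlet prior is conjugate to the Multinomial likelihood: each posterior αⱼ = prior αⱼ + observed count nⱼ.
Posterior concentration: (64.2, 41.2, 43.2), total = 148.6.
P(next = T1 | data) = α_{T1}/Σα = 0.4320.

0.4320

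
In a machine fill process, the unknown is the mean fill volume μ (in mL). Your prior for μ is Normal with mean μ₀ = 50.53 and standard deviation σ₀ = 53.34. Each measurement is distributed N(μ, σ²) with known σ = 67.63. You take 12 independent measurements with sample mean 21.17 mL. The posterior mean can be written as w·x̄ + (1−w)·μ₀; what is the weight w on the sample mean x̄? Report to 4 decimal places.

For Normal data with known variance σ², a Normal(μ₀, σ₀²) prior on μ is conjugate. Posterior precision = 1/σ₀² + n/σ²; posterior mean is the precision-weighted average of μ₀ and x̄.
σ₀² = 53.34² = 2845.1556, σ² = 67.63² = 4573.8169. Prior precision 1/σ₀² = 1/2845.1556; data precision n/σ² = 12/4573.8169.
w = (n/σ²)/(1/σ₀² + n/σ²) = n·σ₀²/(σ² + n·σ₀²) = 12·2845.1556/(4573.8169 + 12·2845.1556) = 34141.8672/38715.6841 = 0.8819.

0.8819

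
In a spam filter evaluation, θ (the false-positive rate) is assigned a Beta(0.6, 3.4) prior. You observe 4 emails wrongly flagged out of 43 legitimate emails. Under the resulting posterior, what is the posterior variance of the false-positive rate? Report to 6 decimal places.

0.001839

The Beta prior is conjugate to a Binomial/Bernoulli likelihood; the update adds successes to α and failures to β.
Posterior: Beta(α+k, β+n−k) = Beta(0.6+4, 3.4+39) = Beta(4.6, 42.4).
Var = αβ/((α+β)²(α+β+1)) = 4.6·42.4/(47.0²·48.0) = 0.001839.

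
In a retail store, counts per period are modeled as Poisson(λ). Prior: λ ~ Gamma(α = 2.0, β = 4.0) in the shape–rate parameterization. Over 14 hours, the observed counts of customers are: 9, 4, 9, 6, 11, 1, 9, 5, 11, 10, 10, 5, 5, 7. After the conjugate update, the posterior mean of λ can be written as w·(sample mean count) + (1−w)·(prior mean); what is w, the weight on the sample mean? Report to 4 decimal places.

0.7778

With a Gamma(shape α, rate β) prior, the Poisson likelihood is conjugate: the posterior is Gamma(α + ΣXᵢ, β + n).
Posterior mean = (α₀+S)/(β₀+n) = [n/(β₀+n)]·(S/n) + [β₀/(β₀+n)]·(α₀/β₀), so only n and β₀ enter the weight.
Weight on data w = n/(β₀+n) = 14/(4.0+14) = 14/18.0 = 0.7778.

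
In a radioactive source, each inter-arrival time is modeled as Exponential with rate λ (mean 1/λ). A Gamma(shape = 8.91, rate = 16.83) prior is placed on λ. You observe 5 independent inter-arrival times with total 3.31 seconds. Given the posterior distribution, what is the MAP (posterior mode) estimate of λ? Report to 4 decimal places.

0.6410

With a Gamma(shape α, rate β) prior on the exponential rate λ, the posterior after n observations with total T = Σxᵢ is Gamma(α+n, β+T).
Posterior: Gamma(8.91+5, 16.83+3.31) = Gamma(13.91, 20.14).
Mode = (α−1)/β = 0.6410.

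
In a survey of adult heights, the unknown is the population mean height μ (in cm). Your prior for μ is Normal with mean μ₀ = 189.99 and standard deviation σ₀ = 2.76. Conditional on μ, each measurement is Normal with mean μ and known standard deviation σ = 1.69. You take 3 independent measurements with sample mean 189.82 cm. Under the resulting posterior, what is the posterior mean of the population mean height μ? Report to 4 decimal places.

For Normal data with known variance σ², a Normal(μ₀, σ₀²) prior on μ is conjugate. Posterior precision = 1/σ₀² + n/σ²; posterior mean is the precision-weighted average of μ₀ and x̄.
n·x̄ = 3·189.82 = 569.46.
σ₀² = 2.76² = 7.6176, σ² = 1.69² = 2.8561; σ² + n·σ₀² = 2.8561 + 3·7.6176 = 25.7089.
Posterior mean = (μ₀/σ₀² + n·x̄/σ²)/(1/σ₀² + n/σ²) = (σ²·μ₀ + σ₀²·n·x̄)/(σ² + n·σ₀²) = (2.8561·189.99 + 7.6176·569.46)/25.7089 = 4880.548935/25.7089 = 189.8389.

189.8389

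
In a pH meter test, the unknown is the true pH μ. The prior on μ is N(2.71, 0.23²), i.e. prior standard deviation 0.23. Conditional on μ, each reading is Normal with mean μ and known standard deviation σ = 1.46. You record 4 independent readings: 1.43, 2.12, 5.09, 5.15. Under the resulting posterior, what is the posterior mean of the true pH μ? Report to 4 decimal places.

For Normal data with known variance σ², a Normal(μ₀, σ₀²) prior on μ is conjugate. Posterior precision = 1/σ₀² + n/σ²; posterior mean is the precision-weighted average of μ₀ and x̄.
Σxᵢ = 1.43 + 2.12 + 5.09 + 5.15 = 13.79, so n·x̄ = 13.79.
σ₀² = 0.23² = 0.0529, σ² = 1.46² = 2.1316; σ² + n·σ₀² = 2.1316 + 4·0.0529 = 2.3432.
Posterior mean = (μ₀/σ₀² + n·x̄/σ²)/(1/σ₀² + n/σ²) = (σ²·μ₀ + σ₀²·n·x̄)/(σ² + n·σ₀²) = (2.1316·2.71 + 0.0529·13.79)/2.3432 = 6.506127/2.3432 = 2.7766.

2.7766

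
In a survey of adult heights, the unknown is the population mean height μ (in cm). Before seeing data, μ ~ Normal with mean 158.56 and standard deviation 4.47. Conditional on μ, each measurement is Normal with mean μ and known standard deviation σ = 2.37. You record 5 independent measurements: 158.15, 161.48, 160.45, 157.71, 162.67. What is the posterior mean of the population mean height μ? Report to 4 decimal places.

160.0105

For Normal data with known variance σ², a Normal(μ₀, σ₀²) prior on μ is conjugate. Posterior precision = 1/σ₀² + n/σ²; posterior mean is the precision-weighted average of μ₀ and x̄.
Σxᵢ = 158.15 + 161.48 + 160.45 + 157.71 + 162.67 = 800.46, so n·x̄ = 800.46.
σ₀² = 4.47² = 19.9809, σ² = 2.37² = 5.6169; σ² + n·σ₀² = 5.6169 + 5·19.9809 = 105.5214.
Posterior mean = (μ₀/σ₀² + n·x̄/σ²)/(1/σ₀² + n/σ²) = (σ²·μ₀ + σ₀²·n·x̄)/(σ² + n·σ₀²) = (5.6169·158.56 + 19.9809·800.46)/105.5214 = 16884.526878/105.5214 = 160.0105.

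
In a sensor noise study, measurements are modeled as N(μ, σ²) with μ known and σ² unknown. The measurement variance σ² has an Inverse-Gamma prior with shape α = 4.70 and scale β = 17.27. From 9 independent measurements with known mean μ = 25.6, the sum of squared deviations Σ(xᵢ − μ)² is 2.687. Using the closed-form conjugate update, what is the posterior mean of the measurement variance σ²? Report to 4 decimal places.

2.2699

With known mean μ and an Inverse-Gamma(α, β) prior on σ², the Normal likelihood is conjugate: posterior is Inv-Gamma(α + n/2, β + Σ(xᵢ−μ)²/2).
Posterior: Inv-Gamma(4.70 + 9/2, 17.27 + 2.687/2) = Inv-Gamma(9.20, 18.6135).
E[σ²|data] = β/(α−1) = 18.6135/8.20 = 2.2699.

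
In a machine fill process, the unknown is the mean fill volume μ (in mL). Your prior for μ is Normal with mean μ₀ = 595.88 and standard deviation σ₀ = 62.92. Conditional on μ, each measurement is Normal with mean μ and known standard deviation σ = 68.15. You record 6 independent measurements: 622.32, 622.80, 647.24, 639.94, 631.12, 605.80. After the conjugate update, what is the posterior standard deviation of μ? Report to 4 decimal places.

25.4455

For Normal data with known variance σ², a Normal(μ₀, σ₀²) prior on μ is conjugate. Posterior precision = 1/σ₀² + n/σ²; posterior mean is the precision-weighted average of μ₀ and x̄.
σ₀² = 62.92² = 3958.9264, σ² = 68.15² = 4644.4225; σ² + n·σ₀² = 4644.4225 + 6·3958.9264 = 28397.9809.
Posterior precision = 1/σ₀² + n/σ² = 1/3958.9264 + 6/4644.4225 = (σ² + n·σ₀²)/(σ₀²σ²) = 28397.9809/(3958.9264·4644.4225); posterior variance σₙ² = σ₀²σ²/(σ² + n·σ₀²) = 3958.9264·4644.4225/28397.9809 = 647.473034.
Posterior SD = √σₙ² = √(3958.9264·4644.4225/28397.9809) = 25.4455.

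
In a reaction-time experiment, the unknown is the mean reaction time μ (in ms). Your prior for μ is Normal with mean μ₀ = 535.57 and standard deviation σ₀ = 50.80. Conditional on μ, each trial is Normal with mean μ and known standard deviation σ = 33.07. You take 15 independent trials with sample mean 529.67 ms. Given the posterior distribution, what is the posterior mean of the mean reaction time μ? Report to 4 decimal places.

For Normal data with known variance σ², a Normal(μ₀, σ₀²) prior on μ is conjugate. Posterior precision = 1/σ₀² + n/σ²; posterior mean is the precision-weighted average of μ₀ and x̄.
n·x̄ = 15·529.67 = 7945.05.
σ₀² = 50.80² = 2580.64, σ² = 33.07² = 1093.6249; σ² + n·σ₀² = 1093.6249 + 15·2580.64 = 39803.2249.
Posterior mean = (μ₀/σ₀² + n·x̄/σ²)/(1/σ₀² + n/σ²) = (σ²·μ₀ + σ₀²·n·x̄)/(σ² + n·σ₀²) = (1093.6249·535.57 + 2580.64·7945.05)/39803.2249 = 21089026.519693/39803.2249 = 529.8321.

529.8321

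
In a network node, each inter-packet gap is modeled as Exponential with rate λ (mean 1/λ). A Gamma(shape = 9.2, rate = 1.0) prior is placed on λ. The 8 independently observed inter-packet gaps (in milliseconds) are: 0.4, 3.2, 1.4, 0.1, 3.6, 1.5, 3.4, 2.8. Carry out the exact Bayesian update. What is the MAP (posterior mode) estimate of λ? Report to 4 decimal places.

With a Gamma(shape α, rate β) prior on the exponential rate λ, the posterior after n observations with total T = Σxᵢ is Gamma(α+n, β+T).
Sum of observations T = 16.4 milliseconds; n = 8.
Posterior: Gamma(9.2+8, 1.0+16.4) = Gamma(17.2, 17.4).
Mode = (α−1)/β = 0.9310.

0.9310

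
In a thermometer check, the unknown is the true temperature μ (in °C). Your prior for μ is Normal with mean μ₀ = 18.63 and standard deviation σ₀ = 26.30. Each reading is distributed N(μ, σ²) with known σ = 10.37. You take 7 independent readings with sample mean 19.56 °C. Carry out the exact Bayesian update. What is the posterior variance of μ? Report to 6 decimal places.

15.028629

For Normal data with known variance σ², a Normal(μ₀, σ₀²) prior on μ is conjugate. Posterior precision = 1/σ₀² + n/σ²; posterior mean is the precision-weighted average of μ₀ and x̄.
σ₀² = 26.30² = 691.69, σ² = 10.37² = 107.5369; σ² + n·σ₀² = 107.5369 + 7·691.69 = 4949.3669.
Posterior precision = 1/σ₀² + n/σ² = 1/691.69 + 7/107.5369 = (σ² + n·σ₀²)/(σ₀²σ²) = 4949.3669/(691.69·107.5369); posterior variance σₙ² = σ₀²σ²/(σ² + n·σ₀²) = 691.69·107.5369/4949.3669 = 15.028629.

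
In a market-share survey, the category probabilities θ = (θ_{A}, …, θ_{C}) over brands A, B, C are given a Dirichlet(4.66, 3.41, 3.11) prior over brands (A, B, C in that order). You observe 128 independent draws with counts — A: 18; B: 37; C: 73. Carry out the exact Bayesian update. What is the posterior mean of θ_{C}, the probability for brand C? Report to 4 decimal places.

The Dirichlet prior is conjugate to the Multinomial likelihood: each posterior αⱼ = prior αⱼ + observed count nⱼ.
Posterior concentration: (22.66, 40.41, 76.11), total = 139.18.
E[θ_{C}|data] = α_{C}/Σα = 76.11/139.18 = 0.5468.

0.5468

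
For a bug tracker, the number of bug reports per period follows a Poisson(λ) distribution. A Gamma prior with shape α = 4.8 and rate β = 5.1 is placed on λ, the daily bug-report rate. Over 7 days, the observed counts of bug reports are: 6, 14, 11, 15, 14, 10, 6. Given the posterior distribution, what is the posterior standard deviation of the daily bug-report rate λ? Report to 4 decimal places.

0.7429

With a Gamma(shape α, rate β) prior, the Poisson likelihood is conjugate: the posterior is Gamma(α + ΣXᵢ, β + n).
Sum of counts S = 76 over n = 7 days.
Posterior: Gamma(α+S, β+n) = Gamma(4.8+76, 5.1+7) = Gamma(80.8, 12.1).
SD = √α/β = √80.8/12.1 = 0.7429.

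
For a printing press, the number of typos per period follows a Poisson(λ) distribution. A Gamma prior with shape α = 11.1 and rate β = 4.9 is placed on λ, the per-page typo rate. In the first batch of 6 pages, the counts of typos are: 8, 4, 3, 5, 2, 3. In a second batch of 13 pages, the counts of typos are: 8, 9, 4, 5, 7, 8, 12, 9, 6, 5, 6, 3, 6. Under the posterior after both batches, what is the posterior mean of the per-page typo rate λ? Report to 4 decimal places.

With a Gamma(shape α, rate β) prior, the Poisson likelihood is conjugate: the posterior is Gamma(α + ΣXᵢ, β + n).
Batch 1: sum of counts S = 25 over n = 6 pages.
After batch 1: Gamma(α+S, β+n) = Gamma(11.1+25, 4.9+6) = Gamma(36.1, 10.9).
Batch 2: sum of counts S = 88 over n = 13 pages.
After batch 2: Gamma(α+S, β+n) = Gamma(36.1+88, 10.9+13) = Gamma(124.1, 23.9).
Posterior mean = α/β = 124.1/23.9 = 5.1925.

5.1925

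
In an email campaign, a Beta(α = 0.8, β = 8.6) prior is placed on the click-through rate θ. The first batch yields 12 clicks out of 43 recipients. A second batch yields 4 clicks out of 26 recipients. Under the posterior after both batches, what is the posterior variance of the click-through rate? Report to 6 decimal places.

0.002120

The Beta prior is conjugate to a Binomial/Bernoulli likelihood; the update adds successes to α and failures to β.
After batch 1: Beta(0.8+12, 8.6+31) = Beta(12.8, 39.6).
After batch 2: Beta(12.8+4, 39.6+22) = Beta(16.8, 61.6).
Var = αβ/((α+β)²(α+β+1)) = 16.8·61.6/(78.4²·79.4) = 0.002120.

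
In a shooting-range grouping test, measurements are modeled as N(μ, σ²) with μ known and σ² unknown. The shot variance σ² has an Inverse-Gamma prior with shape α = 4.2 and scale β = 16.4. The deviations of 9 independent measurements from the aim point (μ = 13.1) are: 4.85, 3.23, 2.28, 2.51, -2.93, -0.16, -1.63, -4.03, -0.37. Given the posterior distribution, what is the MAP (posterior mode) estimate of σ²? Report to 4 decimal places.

With known mean μ and an Inverse-Gamma(α, β) prior on σ², the Normal likelihood is conjugate: posterior is Inv-Gamma(α + n/2, β + Σ(xᵢ−μ)²/2).
Σ(xᵢ−μ)² = (4.85)² + (3.23)² + (2.28)² + (2.51)² + (-2.93)² + (-0.16)² + (-1.63)² + (-4.03)² + (-0.37)² = 73.0991.
Posterior: Inv-Gamma(4.2 + 9/2, 16.4 + 73.0991/2) = Inv-Gamma(8.70, 52.94955).
Mode = β/(α+1) = 52.94955/9.70 = 5.4587.

5.4587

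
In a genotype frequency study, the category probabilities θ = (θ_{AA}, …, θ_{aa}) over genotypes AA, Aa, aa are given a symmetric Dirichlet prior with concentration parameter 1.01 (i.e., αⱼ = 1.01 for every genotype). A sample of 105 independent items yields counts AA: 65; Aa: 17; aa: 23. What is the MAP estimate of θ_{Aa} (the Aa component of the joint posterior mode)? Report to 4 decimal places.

The Dirichlet prior is conjugate to the Multinomial likelihood: each posterior αⱼ = prior αⱼ + observed count nⱼ.
Posterior concentration: (66.01, 18.01, 24.01), total = 108.03.
Joint mode component: (α_{Aa}−1)/(Σα−K) = 17.01/105.03 = 0.1620.

0.1620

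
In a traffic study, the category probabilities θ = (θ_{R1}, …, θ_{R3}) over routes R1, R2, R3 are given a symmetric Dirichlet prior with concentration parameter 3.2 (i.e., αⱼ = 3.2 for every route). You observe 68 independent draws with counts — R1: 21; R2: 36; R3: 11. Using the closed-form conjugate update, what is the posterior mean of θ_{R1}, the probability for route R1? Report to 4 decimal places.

0.3119

The Dirichlet prior is conjugate to the Multinomial likelihood: each posterior αⱼ = prior αⱼ + observed count nⱼ.
Posterior concentration: (24.2, 39.2, 14.2), total = 77.6.
E[θ_{R1}|data] = α_{R1}/Σα = 24.2/77.6 = 0.3119.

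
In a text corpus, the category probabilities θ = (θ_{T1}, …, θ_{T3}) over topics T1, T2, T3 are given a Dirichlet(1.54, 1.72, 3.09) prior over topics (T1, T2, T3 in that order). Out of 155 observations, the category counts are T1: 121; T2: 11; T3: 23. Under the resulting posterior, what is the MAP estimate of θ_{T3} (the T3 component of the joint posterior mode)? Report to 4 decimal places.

The Dirichlet prior is conjugate to the Multinomial likelihood: each posterior αⱼ = prior αⱼ + observed count nⱼ.
Posterior concentration: (122.54, 12.72, 26.09), total = 161.35.
Joint mode component: (α_{T3}−1)/(Σα−K) = 25.09/158.35 = 0.1584.

0.1584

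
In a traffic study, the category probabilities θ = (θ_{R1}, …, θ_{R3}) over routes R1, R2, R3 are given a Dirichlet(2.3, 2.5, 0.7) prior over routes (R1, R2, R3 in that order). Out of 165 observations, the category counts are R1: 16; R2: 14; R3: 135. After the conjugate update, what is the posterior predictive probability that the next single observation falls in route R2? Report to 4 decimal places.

The Dirichlet prior is conjugate to the Multinomial likelihood: each posterior αⱼ = prior αⱼ + observed count nⱼ.
Posterior concentration: (18.3, 16.5, 135.7), total = 170.5.
P(next = R2 | data) = α_{R2}/Σα = 0.0968.

0.0968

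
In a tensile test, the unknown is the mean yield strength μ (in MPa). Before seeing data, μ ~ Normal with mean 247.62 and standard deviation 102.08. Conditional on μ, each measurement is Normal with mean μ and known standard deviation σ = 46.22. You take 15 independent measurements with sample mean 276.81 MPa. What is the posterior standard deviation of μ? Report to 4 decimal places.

11.8532

For Normal data with known variance σ², a Normal(μ₀, σ₀²) prior on μ is conjugate. Posterior precision = 1/σ₀² + n/σ²; posterior mean is the precision-weighted average of μ₀ and x̄.
σ₀² = 102.08² = 10420.3264, σ² = 46.22² = 2136.2884; σ² + n·σ₀² = 2136.2884 + 15·10420.3264 = 158441.1844.
Posterior precision = 1/σ₀² + n/σ² = 1/10420.3264 + 15/2136.2884 = (σ² + n·σ₀²)/(σ₀²σ²) = 158441.1844/(10420.3264·2136.2884); posterior variance σₙ² = σ₀²σ²/(σ² + n·σ₀²) = 10420.3264·2136.2884/158441.1844 = 140.498965.
Posterior SD = √σₙ² = √(10420.3264·2136.2884/158441.1844) = 11.8532.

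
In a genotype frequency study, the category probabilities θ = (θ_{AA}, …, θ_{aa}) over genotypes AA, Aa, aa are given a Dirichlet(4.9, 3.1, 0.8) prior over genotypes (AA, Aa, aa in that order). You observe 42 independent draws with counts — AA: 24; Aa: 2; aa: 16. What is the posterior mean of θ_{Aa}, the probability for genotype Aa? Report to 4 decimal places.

0.1004

The Dirichlet prior is conjugate to the Multinomial likelihood: each posterior αⱼ = prior αⱼ + observed count nⱼ.
Posterior concentration: (28.9, 5.1, 16.8), total = 50.8.
E[θ_{Aa}|data] = α_{Aa}/Σα = 5.1/50.8 = 0.1004.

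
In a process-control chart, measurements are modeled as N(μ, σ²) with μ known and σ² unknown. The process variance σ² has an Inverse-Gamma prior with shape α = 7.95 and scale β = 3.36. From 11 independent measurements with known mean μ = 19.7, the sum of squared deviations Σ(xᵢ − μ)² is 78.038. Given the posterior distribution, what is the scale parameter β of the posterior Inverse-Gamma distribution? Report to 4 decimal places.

42.3790

With known mean μ and an Inverse-Gamma(α, β) prior on σ², the Normal likelihood is conjugate: posterior is Inv-Gamma(α + n/2, β + Σ(xᵢ−μ)²/2).
Posterior: Inv-Gamma(7.95 + 11/2, 3.36 + 78.038/2) = Inv-Gamma(13.45, 42.3790).
Posterior β = 42.3790.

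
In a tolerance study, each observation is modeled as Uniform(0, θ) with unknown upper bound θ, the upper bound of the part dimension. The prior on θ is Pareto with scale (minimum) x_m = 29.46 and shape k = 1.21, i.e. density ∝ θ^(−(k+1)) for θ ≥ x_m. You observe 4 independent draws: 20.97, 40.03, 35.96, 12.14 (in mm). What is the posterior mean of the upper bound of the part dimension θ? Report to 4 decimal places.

A Pareto(scale x_m, shape k) prior on the upper bound θ of Uniform(0, θ) is conjugate: posterior is Pareto(max(x_m, max xᵢ), k + n).
Sample maximum = 40.03; prior scale x_m = 29.46 → posterior scale = max = 40.03.
Posterior shape = 1.21 + 4 = 5.21.
E[θ|data] = k·x_m/(k−1) = 5.21·40.03/4.21 = 49.5383.

49.5383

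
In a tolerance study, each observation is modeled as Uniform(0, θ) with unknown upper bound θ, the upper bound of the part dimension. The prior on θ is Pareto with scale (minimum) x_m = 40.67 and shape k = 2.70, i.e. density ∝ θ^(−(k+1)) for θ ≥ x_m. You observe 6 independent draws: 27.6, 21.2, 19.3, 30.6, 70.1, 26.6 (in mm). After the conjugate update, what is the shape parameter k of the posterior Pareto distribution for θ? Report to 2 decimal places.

A Pareto(scale x_m, shape k) prior on the upper bound θ of Uniform(0, θ) is conjugate: posterior is Pareto(max(x_m, max xᵢ), k + n).
Sample maximum = 70.1; prior scale x_m = 40.67 → posterior scale = max = 70.10.
Posterior shape = 2.70 + 6 = 8.70.
Posterior shape k = 8.70.

8.70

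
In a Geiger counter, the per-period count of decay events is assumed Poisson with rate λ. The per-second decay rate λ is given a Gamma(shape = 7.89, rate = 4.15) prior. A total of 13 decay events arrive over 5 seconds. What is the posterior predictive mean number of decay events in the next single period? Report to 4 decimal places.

2.2831

With a Gamma(shape α, rate β) prior, the Poisson likelihood is conjugate: the posterior is Gamma(α + ΣXᵢ, β + n).
Posterior: Gamma(α+S, β+n) = Gamma(7.89+13, 4.15+5) = Gamma(20.89, 9.15).
The predictive distribution for one future period is NegBinom with mean α/β = 2.2831.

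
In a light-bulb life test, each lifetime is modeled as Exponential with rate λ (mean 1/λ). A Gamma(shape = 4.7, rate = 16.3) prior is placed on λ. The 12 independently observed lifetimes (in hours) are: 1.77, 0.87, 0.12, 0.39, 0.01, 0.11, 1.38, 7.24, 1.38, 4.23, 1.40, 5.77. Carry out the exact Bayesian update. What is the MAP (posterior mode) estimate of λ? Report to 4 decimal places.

With a Gamma(shape α, rate β) prior on the exponential rate λ, the posterior after n observations with total T = Σxᵢ is Gamma(α+n, β+T).
Sum of observations T = 24.67 hours; n = 12.
Posterior: Gamma(4.7+12, 16.3+24.67) = Gamma(16.7, 40.97).
Mode = (α−1)/β = 0.3832.

0.3832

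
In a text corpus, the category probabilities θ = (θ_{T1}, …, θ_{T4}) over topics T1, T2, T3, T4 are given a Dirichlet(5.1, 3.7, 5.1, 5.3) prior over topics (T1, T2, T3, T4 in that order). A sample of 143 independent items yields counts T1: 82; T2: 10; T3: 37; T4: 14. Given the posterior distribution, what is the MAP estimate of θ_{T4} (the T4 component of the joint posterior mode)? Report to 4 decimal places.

0.1157

The Dirichlet prior is conjugate to the Multinomial likelihood: each posterior αⱼ = prior αⱼ + observed count nⱼ.
Posterior concentration: (87.1, 13.7, 42.1, 19.3), total = 162.2.
Joint mode component: (α_{T4}−1)/(Σα−K) = 18.3/158.2 = 0.1157.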